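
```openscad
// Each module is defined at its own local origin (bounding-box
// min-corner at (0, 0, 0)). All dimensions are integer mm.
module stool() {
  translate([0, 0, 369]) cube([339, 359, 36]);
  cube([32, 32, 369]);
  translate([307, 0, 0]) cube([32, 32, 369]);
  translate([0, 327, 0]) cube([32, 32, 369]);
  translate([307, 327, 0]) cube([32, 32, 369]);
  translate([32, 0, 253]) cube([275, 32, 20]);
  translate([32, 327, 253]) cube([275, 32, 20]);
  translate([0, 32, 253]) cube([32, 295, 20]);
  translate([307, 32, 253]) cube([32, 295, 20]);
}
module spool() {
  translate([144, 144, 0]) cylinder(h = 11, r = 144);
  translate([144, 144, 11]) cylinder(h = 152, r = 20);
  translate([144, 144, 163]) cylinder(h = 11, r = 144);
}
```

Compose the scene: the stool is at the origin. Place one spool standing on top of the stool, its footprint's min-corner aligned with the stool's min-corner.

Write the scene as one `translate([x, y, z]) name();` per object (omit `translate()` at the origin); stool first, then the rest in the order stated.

stool();
translate([0, 0, 405]) spool();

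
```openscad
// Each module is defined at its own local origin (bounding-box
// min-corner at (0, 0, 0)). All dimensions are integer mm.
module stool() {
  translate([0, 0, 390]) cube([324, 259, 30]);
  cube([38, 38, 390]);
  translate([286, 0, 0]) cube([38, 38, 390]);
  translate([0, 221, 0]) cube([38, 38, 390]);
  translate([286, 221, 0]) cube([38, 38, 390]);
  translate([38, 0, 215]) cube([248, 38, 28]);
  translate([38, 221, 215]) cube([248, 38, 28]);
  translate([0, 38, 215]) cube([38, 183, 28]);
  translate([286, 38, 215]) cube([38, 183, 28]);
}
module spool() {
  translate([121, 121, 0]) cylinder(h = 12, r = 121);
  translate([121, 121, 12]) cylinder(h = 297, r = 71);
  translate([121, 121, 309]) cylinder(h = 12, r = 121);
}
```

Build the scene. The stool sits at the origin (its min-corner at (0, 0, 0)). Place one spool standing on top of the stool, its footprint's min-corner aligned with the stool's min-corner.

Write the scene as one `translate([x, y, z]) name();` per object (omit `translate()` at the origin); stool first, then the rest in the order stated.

stool();
translate([0, 0, 420]) spool();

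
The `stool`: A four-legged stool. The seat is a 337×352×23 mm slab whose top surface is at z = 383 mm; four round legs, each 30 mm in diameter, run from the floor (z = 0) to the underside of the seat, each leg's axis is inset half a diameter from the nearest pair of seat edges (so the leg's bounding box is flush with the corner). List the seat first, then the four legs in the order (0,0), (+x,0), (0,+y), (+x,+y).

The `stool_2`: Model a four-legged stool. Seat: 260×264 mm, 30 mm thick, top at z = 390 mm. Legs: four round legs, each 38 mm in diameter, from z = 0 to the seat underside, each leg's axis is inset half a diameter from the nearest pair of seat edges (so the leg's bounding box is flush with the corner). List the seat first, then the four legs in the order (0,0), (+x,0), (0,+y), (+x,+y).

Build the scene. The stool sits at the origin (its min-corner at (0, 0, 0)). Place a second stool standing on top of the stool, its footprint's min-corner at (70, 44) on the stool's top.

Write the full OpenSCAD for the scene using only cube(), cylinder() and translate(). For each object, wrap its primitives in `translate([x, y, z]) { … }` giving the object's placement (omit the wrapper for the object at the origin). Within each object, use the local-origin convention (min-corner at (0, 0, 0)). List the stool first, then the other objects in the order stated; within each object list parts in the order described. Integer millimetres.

translate([0, 0, 360]) cube([337, 352, 23]);
translate([15, 15, 0]) cylinder(h = 360, r = 15);
translate([322, 15, 0]) cylinder(h = 360, r = 15);
translate([15, 337, 0]) cylinder(h = 360, r = 15);
translate([322, 337, 0]) cylinder(h = 360, r = 15);
translate([70, 44, 383]) {
  translate([0, 0, 360]) cube([260, 264, 30]);
  translate([19, 19, 0]) cylinder(h = 360, r = 19);
  translate([241, 19, 0]) cylinder(h = 360, r = 19);
  translate([19, 245, 0]) cylinder(h = 360, r = 19);
  translate([241, 245, 0]) cylinder(h = 360, r = 19);
}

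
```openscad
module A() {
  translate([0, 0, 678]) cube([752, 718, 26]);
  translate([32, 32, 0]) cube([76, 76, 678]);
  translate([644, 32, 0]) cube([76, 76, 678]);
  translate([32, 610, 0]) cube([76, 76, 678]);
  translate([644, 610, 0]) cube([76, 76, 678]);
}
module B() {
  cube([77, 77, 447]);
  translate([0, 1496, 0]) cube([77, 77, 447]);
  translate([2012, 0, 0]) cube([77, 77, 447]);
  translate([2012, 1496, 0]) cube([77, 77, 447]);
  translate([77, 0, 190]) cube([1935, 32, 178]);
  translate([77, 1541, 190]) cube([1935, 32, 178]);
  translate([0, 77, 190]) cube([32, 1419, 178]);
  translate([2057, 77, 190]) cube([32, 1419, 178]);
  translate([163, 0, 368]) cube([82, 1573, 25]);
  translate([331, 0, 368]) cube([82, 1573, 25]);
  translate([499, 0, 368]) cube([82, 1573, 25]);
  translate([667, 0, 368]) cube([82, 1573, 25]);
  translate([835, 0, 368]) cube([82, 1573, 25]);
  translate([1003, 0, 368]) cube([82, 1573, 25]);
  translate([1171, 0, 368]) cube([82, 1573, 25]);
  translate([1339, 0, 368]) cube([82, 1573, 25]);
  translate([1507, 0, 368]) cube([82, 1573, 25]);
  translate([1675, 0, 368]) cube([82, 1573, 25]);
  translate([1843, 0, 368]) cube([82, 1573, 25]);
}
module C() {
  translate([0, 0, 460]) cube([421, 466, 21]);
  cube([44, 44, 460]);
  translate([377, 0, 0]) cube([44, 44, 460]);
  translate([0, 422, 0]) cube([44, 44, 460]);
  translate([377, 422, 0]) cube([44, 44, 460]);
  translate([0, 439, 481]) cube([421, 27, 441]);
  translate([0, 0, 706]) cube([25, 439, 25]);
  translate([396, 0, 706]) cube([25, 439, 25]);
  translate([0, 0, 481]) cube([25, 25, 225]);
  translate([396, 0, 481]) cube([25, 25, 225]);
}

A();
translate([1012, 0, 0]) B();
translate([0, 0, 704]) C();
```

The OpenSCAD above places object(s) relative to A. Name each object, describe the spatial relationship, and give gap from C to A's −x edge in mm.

A is a table. B is a bed frame. C is a chair. The bed frame is on the floor beside the table on its +x side. The chair is on top of the table. The gap from the chair to the table's −x edge is 0 mm.

The chair's min-x is at 0; the table's min-x is 0; gap = 0 mm.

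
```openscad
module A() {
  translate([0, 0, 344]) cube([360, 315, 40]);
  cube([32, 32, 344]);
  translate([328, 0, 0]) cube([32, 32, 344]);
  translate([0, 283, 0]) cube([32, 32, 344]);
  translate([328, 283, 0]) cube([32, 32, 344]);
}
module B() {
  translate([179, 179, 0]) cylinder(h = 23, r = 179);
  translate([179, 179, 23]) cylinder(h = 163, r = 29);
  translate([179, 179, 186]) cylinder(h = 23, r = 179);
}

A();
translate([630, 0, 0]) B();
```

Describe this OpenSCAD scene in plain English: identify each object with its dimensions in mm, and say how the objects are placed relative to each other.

A is a simple wooden stool: a rectangular seat 360 mm (x) by 315 mm (y), 40 mm thick, top face at z = 384 mm, on four square legs, each 32×32 mm in cross-section. The legs rest on z = 0, each flush with a corner of the seat.

B is a spool: two coaxial disc flanges of radius 179 mm and thickness 23 mm, joined by a core cylinder of radius 29 mm and height 163 mm. The lower flange rests on z = 0 and the three cylinders share a vertical axis.

The spool is on the floor beside the stool on its +x side.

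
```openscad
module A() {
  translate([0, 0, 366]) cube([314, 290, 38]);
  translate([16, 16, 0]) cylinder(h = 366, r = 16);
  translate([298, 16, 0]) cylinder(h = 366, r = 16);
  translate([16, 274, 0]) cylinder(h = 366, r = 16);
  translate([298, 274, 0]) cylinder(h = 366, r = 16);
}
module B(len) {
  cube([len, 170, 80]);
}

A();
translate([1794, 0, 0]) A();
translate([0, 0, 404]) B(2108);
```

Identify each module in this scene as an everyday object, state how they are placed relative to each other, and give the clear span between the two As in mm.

Second stool starts at x = 1794; first ends at x = 314; clear span = 1794 − 314 = 1480 mm.

A is a stool. B is a beam. A beam spans the tops of two stools. The clear span between the two stools is 1480 mm.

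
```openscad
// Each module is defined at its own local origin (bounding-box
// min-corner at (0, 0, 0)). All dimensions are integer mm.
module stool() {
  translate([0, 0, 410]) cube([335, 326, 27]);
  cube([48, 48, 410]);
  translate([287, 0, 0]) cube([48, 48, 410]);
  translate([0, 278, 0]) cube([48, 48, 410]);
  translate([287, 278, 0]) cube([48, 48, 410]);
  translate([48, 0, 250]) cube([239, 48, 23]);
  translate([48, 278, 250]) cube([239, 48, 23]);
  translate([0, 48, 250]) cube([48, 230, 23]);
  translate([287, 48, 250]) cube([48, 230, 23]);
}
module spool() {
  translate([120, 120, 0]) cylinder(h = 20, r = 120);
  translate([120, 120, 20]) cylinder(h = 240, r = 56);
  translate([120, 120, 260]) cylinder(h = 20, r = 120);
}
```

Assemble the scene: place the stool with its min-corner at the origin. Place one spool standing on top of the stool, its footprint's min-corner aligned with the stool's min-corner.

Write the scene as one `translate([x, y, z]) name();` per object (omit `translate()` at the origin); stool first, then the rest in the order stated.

stool();
translate([0, 0, 437]) spool();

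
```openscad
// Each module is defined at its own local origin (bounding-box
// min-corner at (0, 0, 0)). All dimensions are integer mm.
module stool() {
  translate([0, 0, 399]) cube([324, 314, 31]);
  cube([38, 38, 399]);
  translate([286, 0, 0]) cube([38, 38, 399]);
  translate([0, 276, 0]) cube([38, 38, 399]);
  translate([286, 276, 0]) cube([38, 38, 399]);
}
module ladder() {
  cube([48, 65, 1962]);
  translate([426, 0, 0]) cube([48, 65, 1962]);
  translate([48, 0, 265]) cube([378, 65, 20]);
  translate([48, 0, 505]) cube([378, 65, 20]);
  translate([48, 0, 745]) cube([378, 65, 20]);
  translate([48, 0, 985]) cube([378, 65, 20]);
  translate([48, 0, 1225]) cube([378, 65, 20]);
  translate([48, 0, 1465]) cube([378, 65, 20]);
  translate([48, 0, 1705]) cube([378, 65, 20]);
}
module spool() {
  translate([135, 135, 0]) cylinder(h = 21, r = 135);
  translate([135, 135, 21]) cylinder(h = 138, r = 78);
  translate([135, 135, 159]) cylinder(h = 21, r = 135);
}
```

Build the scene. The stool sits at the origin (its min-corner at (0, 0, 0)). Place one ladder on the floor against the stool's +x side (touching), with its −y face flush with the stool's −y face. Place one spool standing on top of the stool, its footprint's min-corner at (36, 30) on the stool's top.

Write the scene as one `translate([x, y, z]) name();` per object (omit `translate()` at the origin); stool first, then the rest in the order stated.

stool();
translate([324, 0, 0]) ladder();
translate([36, 30, 430]) spool();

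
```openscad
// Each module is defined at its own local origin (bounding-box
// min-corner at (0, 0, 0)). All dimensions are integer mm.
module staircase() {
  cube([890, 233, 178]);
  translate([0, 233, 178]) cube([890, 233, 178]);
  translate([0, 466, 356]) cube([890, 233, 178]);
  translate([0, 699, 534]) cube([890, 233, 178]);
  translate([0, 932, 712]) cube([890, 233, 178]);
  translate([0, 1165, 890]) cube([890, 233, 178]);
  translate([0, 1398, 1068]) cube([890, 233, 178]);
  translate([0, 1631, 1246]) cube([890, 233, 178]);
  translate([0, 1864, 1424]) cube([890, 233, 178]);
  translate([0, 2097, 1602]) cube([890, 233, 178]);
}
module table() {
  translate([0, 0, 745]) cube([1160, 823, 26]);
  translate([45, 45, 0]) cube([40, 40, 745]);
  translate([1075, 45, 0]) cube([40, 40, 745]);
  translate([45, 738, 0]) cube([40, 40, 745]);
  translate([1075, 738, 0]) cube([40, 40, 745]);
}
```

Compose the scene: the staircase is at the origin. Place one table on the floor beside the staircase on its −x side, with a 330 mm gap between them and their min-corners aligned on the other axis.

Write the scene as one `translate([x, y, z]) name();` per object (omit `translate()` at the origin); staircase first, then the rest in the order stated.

staircase();
translate([-1490, 0, 0]) table();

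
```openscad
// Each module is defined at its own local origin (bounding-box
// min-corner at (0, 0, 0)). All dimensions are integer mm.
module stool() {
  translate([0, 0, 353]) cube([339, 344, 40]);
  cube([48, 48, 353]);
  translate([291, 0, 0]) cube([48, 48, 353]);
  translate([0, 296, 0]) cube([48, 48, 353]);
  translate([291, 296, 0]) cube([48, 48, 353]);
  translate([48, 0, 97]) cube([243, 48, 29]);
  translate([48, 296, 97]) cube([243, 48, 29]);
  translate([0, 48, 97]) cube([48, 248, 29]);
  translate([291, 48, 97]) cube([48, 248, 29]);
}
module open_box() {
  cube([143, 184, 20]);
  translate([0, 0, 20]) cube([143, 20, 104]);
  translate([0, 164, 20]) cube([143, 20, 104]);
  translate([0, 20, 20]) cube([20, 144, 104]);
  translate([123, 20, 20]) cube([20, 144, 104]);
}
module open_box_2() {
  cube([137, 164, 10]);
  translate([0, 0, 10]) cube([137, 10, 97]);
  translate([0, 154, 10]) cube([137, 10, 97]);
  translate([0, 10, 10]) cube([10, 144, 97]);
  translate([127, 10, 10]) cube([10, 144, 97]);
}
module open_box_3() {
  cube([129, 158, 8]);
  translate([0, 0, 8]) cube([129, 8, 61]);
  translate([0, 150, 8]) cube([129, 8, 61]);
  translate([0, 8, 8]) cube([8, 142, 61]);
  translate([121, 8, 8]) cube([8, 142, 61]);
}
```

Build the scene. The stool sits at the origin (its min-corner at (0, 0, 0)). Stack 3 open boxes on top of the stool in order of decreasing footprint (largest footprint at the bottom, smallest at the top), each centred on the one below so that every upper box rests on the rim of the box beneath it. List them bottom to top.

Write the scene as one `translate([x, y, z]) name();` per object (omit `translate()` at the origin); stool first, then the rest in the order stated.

stool();
translate([98, 80, 393]) open_box();
translate([101, 90, 517]) open_box_2();
translate([105, 93, 624]) open_box_3();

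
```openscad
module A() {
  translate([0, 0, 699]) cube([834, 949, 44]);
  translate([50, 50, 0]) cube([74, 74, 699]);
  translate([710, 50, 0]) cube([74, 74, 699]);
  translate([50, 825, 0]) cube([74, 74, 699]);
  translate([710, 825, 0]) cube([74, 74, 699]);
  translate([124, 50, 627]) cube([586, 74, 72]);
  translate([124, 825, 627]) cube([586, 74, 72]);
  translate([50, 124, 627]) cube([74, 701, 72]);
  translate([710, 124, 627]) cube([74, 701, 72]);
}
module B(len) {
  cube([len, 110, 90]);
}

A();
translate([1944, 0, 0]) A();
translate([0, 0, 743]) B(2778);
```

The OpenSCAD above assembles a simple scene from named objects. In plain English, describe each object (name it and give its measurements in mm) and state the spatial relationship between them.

A is a table: top 834 mm (x) × 949 mm (y), 44 mm thick, upper face at z = 743 mm, on four 74×74 mm square legs, each inset 50 mm from the nearest pair of top edges, running from z = 0 to the bottom of the top. Four apron rails, 74 mm thick and 72 mm tall, run between adjacent legs with their top edges flush with the underside of the top and their outer faces flush with the legs' outer faces.

B is a rectangular beam 2778 mm long (x), 110 mm deep (y), 90 mm thick (z).

The beam spans the tops of two tables placed 1110 mm apart, resting at z = 743 mm.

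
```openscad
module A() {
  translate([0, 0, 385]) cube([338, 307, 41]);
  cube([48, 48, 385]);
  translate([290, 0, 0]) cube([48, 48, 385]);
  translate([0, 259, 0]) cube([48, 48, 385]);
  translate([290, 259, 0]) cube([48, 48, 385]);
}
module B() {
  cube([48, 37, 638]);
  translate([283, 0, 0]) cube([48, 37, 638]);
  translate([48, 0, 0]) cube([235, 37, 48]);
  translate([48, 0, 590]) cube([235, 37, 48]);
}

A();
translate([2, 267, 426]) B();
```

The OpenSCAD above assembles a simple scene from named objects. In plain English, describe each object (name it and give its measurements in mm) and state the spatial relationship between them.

A is a four-legged stool. The seat is 338×307 mm, 41 mm thick, top at z = 426 mm. It stands on four square legs, each 48×48 mm in cross-section, from z = 0 to the seat underside, each flush with a corner of the seat.

B is a rectangular picture frame lying in the x–z plane (depth along y). The opening is 235 mm wide (x) by 542 mm tall (z), surrounded by a border 48 mm wide on all four sides. The frame is 37 mm deep and is made of two full-height vertical stiles with two horizontal rails fitted between them.

The picture frame is on top of the stool.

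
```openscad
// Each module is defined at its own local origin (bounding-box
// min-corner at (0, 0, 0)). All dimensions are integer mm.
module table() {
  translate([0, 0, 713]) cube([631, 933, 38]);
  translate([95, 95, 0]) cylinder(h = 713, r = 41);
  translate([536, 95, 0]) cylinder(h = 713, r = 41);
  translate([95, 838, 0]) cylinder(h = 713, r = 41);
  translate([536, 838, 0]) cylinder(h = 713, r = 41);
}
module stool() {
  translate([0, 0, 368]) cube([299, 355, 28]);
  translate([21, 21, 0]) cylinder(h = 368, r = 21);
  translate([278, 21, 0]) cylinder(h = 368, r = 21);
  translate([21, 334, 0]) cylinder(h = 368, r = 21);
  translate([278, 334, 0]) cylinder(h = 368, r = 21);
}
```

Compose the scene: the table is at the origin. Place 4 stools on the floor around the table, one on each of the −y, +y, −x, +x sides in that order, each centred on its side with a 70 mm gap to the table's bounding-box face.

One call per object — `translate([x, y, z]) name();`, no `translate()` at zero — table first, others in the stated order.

table();
translate([166, -425, 0]) stool();
translate([166, 1003, 0]) stool();
translate([-369, 289, 0]) stool();
translate([701, 289, 0]) stool();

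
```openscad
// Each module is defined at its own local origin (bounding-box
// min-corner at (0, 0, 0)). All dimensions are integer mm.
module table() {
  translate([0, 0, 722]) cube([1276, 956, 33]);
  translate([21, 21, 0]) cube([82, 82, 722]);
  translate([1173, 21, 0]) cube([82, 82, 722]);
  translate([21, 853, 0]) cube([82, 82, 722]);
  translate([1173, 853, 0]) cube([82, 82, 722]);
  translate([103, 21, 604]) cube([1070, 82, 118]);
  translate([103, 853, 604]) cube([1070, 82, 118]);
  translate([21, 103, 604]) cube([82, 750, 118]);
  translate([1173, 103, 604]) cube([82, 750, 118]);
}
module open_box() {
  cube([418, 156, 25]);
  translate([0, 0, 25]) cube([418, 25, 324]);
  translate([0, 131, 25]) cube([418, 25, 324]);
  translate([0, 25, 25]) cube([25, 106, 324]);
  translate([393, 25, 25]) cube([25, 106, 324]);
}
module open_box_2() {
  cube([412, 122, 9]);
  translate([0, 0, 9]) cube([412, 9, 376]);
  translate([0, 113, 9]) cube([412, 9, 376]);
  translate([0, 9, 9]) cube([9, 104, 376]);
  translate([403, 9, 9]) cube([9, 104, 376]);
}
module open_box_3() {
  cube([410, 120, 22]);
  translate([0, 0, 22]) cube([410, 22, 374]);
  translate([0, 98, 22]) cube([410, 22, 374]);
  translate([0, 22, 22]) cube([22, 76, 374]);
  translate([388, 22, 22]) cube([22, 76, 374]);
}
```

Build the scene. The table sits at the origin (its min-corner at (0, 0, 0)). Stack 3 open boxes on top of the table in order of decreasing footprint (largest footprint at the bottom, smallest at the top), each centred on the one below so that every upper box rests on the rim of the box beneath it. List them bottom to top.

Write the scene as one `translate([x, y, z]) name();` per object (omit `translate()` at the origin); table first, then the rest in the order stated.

table();
translate([429, 400, 755]) open_box();
translate([432, 417, 1104]) open_box_2();
translate([433, 418, 1489]) open_box_3();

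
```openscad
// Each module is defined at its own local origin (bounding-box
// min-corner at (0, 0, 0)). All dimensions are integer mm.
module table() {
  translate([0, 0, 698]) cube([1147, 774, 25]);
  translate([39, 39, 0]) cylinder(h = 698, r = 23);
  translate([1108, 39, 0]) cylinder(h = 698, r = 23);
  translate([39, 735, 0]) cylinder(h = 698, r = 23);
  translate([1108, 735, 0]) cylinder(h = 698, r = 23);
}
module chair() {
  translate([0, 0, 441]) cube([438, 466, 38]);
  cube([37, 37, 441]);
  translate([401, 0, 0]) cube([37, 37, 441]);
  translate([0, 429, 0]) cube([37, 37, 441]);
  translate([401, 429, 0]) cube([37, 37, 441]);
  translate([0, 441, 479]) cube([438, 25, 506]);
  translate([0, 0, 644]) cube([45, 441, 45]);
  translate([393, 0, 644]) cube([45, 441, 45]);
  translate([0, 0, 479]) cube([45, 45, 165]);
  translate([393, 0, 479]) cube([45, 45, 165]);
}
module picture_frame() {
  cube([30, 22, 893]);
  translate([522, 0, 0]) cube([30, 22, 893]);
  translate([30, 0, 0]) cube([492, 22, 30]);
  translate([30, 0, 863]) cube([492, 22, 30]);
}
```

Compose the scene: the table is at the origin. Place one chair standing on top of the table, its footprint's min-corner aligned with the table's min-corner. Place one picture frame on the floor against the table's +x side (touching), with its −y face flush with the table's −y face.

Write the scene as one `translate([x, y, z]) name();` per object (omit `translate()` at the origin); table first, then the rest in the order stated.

table();
translate([0, 0, 723]) chair();
translate([1147, 0, 0]) picture_frame();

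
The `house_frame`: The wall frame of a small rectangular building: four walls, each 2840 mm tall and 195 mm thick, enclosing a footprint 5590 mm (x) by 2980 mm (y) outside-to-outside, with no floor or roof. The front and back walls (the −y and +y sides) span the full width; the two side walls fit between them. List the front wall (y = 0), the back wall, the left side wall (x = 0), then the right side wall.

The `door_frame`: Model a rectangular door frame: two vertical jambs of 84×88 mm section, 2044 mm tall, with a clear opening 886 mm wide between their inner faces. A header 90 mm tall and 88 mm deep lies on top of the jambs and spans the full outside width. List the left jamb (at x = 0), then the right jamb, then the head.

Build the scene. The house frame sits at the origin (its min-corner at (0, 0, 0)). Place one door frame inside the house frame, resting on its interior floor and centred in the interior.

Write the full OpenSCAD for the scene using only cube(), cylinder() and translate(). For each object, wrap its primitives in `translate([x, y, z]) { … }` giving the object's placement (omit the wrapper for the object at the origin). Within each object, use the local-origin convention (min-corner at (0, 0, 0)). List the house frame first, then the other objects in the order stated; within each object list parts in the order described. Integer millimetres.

cube([5590, 195, 2840]);
translate([0, 2785, 0]) cube([5590, 195, 2840]);
translate([0, 195, 0]) cube([195, 2590, 2840]);
translate([5395, 195, 0]) cube([195, 2590, 2840]);
translate([2268, 1446, 0]) {
  cube([84, 88, 2044]);
  translate([970, 0, 0]) cube([84, 88, 2044]);
  translate([0, 0, 2044]) cube([1054, 88, 90]);
}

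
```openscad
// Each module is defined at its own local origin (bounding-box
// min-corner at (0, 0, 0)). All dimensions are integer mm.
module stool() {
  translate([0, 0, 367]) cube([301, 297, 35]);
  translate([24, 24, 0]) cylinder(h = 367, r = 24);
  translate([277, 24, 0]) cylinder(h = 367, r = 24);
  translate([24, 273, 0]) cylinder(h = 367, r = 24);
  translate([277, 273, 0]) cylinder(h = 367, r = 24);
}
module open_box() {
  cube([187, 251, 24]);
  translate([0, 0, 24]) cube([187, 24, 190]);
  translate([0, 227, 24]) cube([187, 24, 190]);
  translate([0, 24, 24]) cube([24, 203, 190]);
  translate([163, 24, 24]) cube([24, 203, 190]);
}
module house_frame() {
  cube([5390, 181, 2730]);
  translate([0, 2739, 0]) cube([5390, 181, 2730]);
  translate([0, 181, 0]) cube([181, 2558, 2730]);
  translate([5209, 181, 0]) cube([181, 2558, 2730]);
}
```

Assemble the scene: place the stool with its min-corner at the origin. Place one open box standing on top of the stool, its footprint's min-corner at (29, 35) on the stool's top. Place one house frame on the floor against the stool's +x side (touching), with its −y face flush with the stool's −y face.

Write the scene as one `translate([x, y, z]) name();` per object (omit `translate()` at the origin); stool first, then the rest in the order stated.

stool();
translate([29, 35, 402]) open_box();
translate([301, 0, 0]) house_frame();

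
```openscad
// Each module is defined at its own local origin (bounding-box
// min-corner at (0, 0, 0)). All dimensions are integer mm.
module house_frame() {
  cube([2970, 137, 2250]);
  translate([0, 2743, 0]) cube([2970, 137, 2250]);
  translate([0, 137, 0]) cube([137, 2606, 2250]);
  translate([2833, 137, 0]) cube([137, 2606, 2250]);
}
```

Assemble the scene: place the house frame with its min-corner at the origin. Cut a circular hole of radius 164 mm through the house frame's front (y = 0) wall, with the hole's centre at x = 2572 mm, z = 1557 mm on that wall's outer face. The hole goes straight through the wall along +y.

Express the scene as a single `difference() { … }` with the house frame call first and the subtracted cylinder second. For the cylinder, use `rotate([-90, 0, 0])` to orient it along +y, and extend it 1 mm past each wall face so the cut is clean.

difference() {
  house_frame();
  translate([2572, -1, 1557]) rotate([-90, 0, 0]) cylinder(h = 139, r = 164);
}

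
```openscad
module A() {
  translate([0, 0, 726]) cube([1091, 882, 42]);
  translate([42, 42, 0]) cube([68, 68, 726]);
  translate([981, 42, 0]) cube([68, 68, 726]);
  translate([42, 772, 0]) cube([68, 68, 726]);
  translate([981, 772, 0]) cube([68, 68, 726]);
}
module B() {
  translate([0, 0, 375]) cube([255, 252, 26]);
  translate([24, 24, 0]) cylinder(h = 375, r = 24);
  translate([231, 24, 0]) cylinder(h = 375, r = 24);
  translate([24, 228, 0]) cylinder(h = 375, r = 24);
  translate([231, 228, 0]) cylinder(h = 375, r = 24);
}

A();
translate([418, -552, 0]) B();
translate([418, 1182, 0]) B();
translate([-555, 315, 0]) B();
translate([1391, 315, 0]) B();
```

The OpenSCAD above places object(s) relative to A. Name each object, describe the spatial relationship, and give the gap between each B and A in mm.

Each stool's nearest face is 300 mm from the table's bounding box.

A is a table. B is a stool. Four stools sit around the table at the −y, +y, −x, +x sides. The gap between each stool and the table is 300 mm.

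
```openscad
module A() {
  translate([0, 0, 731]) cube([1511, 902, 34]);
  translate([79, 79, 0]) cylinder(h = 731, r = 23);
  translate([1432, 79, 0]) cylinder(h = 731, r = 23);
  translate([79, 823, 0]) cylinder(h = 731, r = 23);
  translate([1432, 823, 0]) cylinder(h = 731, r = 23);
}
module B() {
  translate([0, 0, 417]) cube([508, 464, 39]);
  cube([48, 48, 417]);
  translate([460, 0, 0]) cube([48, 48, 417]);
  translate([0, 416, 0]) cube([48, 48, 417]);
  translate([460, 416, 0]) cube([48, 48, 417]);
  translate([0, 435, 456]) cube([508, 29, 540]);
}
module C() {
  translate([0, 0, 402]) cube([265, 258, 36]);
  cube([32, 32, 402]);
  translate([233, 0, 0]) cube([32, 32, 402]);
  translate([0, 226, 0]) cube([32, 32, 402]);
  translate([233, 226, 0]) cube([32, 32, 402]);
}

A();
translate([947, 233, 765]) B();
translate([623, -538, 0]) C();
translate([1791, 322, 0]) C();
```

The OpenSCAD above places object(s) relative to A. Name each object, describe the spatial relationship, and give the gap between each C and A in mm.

A is a table. B is a chair. C is a stool. The chair is on top of the table. Two stools sit around the table at the −y, +x sides. The gap between each stool and the table is 280 mm.

Each stool's nearest face is 280 mm from the table's bounding box.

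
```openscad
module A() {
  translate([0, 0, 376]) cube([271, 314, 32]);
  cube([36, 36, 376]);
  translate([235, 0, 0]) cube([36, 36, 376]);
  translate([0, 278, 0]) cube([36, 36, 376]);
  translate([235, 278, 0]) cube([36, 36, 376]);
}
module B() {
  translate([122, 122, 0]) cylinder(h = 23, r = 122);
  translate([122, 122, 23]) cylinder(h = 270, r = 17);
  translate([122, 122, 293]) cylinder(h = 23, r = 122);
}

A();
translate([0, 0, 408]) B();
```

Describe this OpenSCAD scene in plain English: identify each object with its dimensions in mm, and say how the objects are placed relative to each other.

A is a simple wooden stool: a rectangular seat 271 mm (x) by 314 mm (y), 32 mm thick, top face at z = 408 mm, on four square legs, each 36×36 mm in cross-section. The legs rest on z = 0, each flush with a corner of the seat.

B is a spool: two coaxial disc flanges of radius 122 mm and thickness 23 mm, joined by a core cylinder of radius 17 mm and height 270 mm. The lower flange rests on z = 0 and the three cylinders share a vertical axis.

The spool is on top of the stool.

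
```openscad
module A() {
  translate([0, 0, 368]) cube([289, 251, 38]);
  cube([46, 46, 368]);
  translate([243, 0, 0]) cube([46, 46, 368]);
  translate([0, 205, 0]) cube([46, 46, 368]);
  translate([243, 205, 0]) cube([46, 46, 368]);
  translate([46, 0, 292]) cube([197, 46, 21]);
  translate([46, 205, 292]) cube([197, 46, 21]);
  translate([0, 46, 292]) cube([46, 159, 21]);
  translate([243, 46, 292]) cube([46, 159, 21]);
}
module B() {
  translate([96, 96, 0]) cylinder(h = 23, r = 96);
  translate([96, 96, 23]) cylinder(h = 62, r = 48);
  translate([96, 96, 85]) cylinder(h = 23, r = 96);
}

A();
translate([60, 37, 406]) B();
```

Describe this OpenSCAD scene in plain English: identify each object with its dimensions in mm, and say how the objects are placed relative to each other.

A is a four-legged stool. The seat is 289×251 mm, 38 mm thick, top at z = 406 mm. It stands on four square legs, each 46×46 mm in cross-section, from z = 0 to the seat underside, each flush with a corner of the seat. Four stretchers, 46 mm wide and 21 mm tall, connect adjacent legs with their undersides at z = 292 mm, each running between the inner faces of the legs it joins and aligned with the legs' outer faces on the other axis.

B is a spool: two coaxial disc flanges of radius 96 mm and thickness 23 mm, joined by a core cylinder of radius 48 mm and height 62 mm. The lower flange rests on z = 0 and the three cylinders share a vertical axis.

The spool is on top of the stool.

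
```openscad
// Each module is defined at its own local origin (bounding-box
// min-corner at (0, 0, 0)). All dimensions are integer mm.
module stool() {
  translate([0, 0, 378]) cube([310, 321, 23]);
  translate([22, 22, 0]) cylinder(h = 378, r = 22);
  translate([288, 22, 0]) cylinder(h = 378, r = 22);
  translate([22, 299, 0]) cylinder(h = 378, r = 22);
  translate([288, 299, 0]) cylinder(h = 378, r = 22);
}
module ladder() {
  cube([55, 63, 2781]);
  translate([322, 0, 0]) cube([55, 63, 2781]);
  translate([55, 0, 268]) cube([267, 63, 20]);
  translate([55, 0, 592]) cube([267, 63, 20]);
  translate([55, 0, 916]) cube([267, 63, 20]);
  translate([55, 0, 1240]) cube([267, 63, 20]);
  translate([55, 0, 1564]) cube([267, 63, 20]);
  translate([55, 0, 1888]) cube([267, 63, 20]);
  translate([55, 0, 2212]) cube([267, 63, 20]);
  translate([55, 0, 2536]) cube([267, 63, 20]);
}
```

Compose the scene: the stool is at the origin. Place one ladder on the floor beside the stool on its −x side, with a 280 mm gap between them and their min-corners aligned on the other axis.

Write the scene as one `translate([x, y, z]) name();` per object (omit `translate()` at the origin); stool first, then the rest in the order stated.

stool();
translate([-657, 0, 0]) ladder();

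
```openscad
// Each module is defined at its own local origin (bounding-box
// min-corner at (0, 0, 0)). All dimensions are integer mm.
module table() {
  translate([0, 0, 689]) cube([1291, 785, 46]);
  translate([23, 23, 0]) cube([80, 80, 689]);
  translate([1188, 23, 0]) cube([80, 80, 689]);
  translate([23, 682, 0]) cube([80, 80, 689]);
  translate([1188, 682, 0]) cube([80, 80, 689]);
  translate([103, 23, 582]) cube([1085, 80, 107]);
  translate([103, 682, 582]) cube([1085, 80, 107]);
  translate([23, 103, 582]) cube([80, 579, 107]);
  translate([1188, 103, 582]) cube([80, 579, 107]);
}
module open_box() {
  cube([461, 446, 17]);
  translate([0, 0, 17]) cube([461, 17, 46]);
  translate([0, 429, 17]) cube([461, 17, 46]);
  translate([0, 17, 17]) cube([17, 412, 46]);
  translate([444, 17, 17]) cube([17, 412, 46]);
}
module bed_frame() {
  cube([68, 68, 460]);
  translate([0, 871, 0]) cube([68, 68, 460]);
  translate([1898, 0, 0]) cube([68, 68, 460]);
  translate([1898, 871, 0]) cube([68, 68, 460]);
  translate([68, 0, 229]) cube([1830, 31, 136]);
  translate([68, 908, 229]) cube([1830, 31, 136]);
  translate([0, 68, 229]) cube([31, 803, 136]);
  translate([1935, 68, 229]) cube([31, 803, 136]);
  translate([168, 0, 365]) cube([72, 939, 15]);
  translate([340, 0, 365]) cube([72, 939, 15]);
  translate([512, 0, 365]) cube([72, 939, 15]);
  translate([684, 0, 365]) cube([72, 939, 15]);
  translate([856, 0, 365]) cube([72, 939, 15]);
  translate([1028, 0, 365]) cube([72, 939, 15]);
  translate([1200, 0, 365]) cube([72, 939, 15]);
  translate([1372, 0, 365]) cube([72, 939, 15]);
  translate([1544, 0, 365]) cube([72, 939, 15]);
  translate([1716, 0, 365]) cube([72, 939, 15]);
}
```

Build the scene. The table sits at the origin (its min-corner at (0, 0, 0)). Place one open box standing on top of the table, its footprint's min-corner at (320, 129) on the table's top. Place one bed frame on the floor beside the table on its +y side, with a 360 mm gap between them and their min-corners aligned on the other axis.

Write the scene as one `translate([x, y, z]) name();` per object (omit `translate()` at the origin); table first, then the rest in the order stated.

table();
translate([320, 129, 735]) open_box();
translate([0, 1145, 0]) bed_frame();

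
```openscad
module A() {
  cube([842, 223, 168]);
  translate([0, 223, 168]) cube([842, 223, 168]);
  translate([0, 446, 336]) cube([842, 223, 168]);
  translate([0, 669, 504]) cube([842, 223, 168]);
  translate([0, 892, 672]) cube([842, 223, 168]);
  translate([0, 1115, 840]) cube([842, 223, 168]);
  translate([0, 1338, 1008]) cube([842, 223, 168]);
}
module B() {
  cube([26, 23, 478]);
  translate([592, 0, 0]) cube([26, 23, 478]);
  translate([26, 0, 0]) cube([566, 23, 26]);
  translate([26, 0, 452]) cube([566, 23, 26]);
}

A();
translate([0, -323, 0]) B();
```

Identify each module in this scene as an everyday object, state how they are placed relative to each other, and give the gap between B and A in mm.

The picture frame's nearest face is 300 mm from the staircase's −y face.

A is a staircase. B is a picture frame. The picture frame is on the floor beside the staircase on its −y side. The gap between the picture frame and the staircase is 300 mm.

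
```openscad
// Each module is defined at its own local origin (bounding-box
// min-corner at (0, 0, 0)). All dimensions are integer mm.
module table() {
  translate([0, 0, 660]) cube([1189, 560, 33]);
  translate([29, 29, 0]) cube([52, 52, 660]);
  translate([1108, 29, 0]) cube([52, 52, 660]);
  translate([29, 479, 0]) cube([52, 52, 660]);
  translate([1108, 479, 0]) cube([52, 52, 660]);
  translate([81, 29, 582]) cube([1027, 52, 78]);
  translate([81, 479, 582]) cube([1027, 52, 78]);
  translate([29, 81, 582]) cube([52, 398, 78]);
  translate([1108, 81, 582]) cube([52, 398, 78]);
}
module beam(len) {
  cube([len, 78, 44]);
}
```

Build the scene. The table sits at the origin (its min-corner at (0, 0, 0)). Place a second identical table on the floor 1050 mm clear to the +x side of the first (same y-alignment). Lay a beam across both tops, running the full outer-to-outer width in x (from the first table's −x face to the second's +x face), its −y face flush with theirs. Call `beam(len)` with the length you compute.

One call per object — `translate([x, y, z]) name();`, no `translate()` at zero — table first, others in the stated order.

table();
translate([2239, 0, 0]) table();
translate([0, 0, 693]) beam(3428);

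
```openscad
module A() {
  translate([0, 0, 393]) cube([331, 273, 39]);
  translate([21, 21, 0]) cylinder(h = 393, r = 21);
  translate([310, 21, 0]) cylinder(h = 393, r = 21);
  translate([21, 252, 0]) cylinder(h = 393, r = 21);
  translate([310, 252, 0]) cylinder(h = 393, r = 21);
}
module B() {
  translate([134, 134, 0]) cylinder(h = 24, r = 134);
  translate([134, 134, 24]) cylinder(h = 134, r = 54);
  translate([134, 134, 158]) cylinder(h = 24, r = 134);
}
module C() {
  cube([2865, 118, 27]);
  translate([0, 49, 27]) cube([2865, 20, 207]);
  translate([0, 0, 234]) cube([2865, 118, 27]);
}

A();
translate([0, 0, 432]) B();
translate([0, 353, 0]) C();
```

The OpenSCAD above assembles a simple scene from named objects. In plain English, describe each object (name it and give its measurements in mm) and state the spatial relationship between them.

A is a four-legged stool. The seat is 331×273 mm, 39 mm thick, top at z = 432 mm. It stands on four round legs, each 42 mm in diameter, from z = 0 to the seat underside, each leg's axis is inset half a diameter from the nearest pair of seat edges (so the leg's bounding box is flush with the corner).

B is a spool: two coaxial disc flanges of radius 134 mm and thickness 24 mm, joined by a core cylinder of radius 54 mm and height 134 mm. The lower flange rests on z = 0 and the three cylinders share a vertical axis.

C is an I-beam lying along x, 2865 mm long. Overall section height 261 mm. Two flanges 118 mm wide (y) and 27 mm thick, one on the floor and one at the top; a web 20 mm thick runs between them, centred on the flange width.

The spool is on top of the stool. The I-beam is on the floor beside the stool on its +y side.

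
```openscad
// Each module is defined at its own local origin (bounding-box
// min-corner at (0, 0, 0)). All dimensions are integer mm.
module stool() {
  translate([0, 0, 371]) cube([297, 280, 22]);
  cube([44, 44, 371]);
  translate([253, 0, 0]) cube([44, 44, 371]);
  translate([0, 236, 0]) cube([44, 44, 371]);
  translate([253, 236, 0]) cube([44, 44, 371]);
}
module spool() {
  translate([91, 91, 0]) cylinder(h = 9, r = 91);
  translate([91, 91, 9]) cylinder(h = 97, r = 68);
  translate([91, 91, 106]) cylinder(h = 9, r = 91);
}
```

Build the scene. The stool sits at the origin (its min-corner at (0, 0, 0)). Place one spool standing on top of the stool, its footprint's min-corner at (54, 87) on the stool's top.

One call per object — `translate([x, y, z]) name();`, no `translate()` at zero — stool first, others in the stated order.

stool();
translate([54, 87, 393]) spool();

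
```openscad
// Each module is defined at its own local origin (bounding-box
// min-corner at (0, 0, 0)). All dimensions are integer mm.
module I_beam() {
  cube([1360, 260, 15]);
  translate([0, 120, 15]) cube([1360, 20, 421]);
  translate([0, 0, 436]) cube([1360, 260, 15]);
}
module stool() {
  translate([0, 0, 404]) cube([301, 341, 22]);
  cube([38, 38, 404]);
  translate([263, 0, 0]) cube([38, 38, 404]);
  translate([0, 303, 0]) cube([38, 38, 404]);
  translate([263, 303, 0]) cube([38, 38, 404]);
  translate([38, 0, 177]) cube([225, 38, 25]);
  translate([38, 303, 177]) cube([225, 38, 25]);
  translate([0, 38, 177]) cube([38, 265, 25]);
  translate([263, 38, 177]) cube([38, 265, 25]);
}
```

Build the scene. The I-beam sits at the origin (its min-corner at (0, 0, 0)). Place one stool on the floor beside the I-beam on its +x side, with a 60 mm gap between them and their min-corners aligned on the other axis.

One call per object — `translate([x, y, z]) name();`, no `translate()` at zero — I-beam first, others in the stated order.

I_beam();
translate([1420, 0, 0]) stool();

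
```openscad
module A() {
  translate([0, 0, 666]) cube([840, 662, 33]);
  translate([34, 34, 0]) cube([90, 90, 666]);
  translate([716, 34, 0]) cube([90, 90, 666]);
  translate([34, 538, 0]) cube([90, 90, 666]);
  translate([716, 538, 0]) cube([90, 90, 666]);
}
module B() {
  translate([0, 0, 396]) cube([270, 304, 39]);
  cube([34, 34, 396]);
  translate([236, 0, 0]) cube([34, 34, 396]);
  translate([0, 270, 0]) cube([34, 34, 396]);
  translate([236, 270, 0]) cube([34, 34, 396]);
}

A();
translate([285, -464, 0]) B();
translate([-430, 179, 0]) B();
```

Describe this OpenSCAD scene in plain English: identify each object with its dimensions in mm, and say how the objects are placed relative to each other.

A is a table with a 840×662 mm rectangular top, 33 mm thick, top surface at z = 699 mm, supported by four 90×90 mm square legs, each inset 34 mm from the nearest pair of top edges, running from the floor.

B is a four-legged stool. The seat is 270×304 mm, 39 mm thick, top at z = 435 mm. It stands on four square legs, each 34×34 mm in cross-section, from z = 0 to the seat underside, each flush with a corner of the seat.

Two stools sit around the table at the −y, −x sides.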